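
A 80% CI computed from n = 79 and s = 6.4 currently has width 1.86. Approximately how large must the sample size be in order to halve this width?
n ≈ 316

CI width ∝ 1/√n
To reduce width by factor 2, need √n to grow by 2 → need 2² = 4 times as many samples.

Current: n = 79, width = 1.86
New: n = 316, width ≈ 0.92

Width reduced by factor of 1.86/0.92 = 2.02.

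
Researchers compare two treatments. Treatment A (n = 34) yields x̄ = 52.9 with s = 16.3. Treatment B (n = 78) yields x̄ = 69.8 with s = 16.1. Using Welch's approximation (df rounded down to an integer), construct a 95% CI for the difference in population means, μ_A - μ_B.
(-23.57, -10.23)

Difference: x̄₁ - x̄₂ = -16.90
SE = √(s₁²/n₁ + s₂²/n₂) = √(16.3²/34 + 16.1²/78) = 3.3373
df = 62.21 → 62 (Welch–Satterthwaite, rounded down)
t* = 1.999

CI: -16.90 ± 1.999 · 3.3373 = -16.90 ± 6.67 = (-23.57, -10.23)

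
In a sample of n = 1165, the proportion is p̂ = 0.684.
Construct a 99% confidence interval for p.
(0.649, 0.719)

Proportion CI:
SE = √(p̂(1-p̂)/n) = √(0.684 · 0.316 / 1165) = 0.01362

z* = 2.576
Margin = z* · SE = 2.576 · 0.01362 = 0.0351

CI: 0.684 ± 0.0351 = (0.649, 0.719)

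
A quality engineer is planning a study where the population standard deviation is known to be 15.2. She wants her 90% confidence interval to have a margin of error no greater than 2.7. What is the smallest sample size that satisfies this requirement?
n ≥ 86

For margin E ≤ 2.7:
n ≥ (z* · σ / E)²
n ≥ (1.645 · 15.2 / 2.7)²
n ≥ 85.76

Minimum n = 86 (rounding up)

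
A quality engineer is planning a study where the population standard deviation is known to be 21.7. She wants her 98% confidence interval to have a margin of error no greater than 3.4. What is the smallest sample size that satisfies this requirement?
n ≥ 221

For margin E ≤ 3.4:
n ≥ (z* · σ / E)²
n ≥ (2.326 · 21.7 / 3.4)²
n ≥ 220.38

Minimum n = 221 (rounding up)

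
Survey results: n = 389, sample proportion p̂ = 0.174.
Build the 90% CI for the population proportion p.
(0.142, 0.206)

Proportion CI:
SE = √(p̂(1-p̂)/n) = √(0.174 · 0.826 / 389) = 0.01922

z* = 1.645
Margin = z* · SE = 1.645 · 0.01922 = 0.0316

CI: 0.174 ± 0.0316 = (0.142, 0.206)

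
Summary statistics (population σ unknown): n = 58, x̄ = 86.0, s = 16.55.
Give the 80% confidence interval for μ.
(83.18, 88.82)

t-interval (σ unknown):
df = n - 1 = 57
t* = 1.297 for 80% confidence

Margin of error = t* · s/√n = 1.297 · 16.55/√58 = 2.82

CI: (83.18, 88.82)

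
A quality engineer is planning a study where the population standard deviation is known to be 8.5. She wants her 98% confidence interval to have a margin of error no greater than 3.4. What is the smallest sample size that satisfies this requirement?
n ≥ 34

For margin E ≤ 3.4:
n ≥ (z* · σ / E)²
n ≥ (2.326 · 8.5 / 3.4)²
n ≥ 33.81

Minimum n = 34 (rounding up)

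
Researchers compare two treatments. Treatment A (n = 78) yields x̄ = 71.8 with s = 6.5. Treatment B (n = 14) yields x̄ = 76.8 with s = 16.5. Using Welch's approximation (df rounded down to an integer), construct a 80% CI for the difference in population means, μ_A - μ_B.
(-11.04, 1.04)

Difference: x̄₁ - x̄₂ = -5.00
SE = √(s₁²/n₁ + s₂²/n₂) = √(6.5²/78 + 16.5²/14) = 4.4708
df = 13.73 → 13 (Welch–Satterthwaite, rounded down)
t* = 1.350

CI: -5.00 ± 1.350 · 4.4708 = -5.00 ± 6.04 = (-11.04, 1.04)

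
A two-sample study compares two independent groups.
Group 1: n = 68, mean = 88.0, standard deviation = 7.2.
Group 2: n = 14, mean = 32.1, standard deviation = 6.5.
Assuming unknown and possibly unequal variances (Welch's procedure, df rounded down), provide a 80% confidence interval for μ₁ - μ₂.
(53.32, 58.48)

Difference: x̄₁ - x̄₂ = 55.90
SE = √(s₁²/n₁ + s₂²/n₂) = √(7.2²/68 + 6.5²/14) = 1.9443
df = 20.15 → 20 (Welch–Satterthwaite, rounded down)
t* = 1.325

CI: 55.90 ± 1.325 · 1.9443 = 55.90 ± 2.58 = (53.32, 58.48)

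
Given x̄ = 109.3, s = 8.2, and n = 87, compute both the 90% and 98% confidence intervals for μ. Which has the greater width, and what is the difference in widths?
98% CI is wider by 1.25

df = 86
90% CI: t* = 1.663, (107.84, 110.76), width = 2 · t* · s/√n = 2.92
98% CI: t* = 2.370, (107.22, 111.38), width = 2 · t* · s/√n = 4.17

The 98% CI is wider by 4.17 - 2.92 = 1.25.
Higher confidence requires a wider interval.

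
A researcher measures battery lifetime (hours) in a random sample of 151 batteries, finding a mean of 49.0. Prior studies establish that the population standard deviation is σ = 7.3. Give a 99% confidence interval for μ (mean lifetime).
(47.47, 50.53)

z-interval (σ known):
z* = 2.576 for 99% confidence

Margin of error = z* · σ/√n = 2.576 · 7.3/√151 = 1.53

CI: (49.0 - 1.53, 49.0 + 1.53) = (47.47, 50.53)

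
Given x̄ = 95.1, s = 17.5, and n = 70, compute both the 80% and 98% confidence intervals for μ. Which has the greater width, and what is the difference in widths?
98% CI is wider by 4.55

df = 69
80% CI: t* = 1.294, (92.39, 97.81), width = 2 · t* · s/√n = 5.41
98% CI: t* = 2.382, (90.12, 100.08), width = 2 · t* · s/√n = 9.96

The 98% CI is wider by 9.96 - 5.41 = 4.55.
Higher confidence requires a wider interval.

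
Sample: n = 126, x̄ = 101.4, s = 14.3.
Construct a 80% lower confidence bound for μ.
μ ≥ 100.32

Lower bound (one-sided):
t* = 0.845 (one-sided for 80%)
Lower bound = x̄ - t* · s/√n = 101.4 - 0.845 · 14.3/√126 = 100.32

We are 80% confident that μ ≥ 100.32.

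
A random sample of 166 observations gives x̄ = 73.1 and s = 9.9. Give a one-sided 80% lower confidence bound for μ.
μ ≥ 72.45

Lower bound (one-sided):
t* = 0.844 (one-sided for 80%)
Lower bound = x̄ - t* · s/√n = 73.1 - 0.844 · 9.9/√166 = 72.45

We are 80% confident that μ ≥ 72.45.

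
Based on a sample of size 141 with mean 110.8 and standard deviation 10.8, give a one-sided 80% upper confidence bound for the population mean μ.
μ ≤ 111.57

Upper bound (one-sided):
t* = 0.844 (one-sided for 80%)
Upper bound = x̄ + t* · s/√n = 110.8 + 0.844 · 10.8/√141 = 111.57

We are 80% confident that μ ≤ 111.57.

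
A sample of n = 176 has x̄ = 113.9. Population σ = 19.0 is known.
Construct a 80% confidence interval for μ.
(112.06, 115.74)

z-interval (σ known):
z* = 1.282 for 80% confidence

Margin of error = z* · σ/√n = 1.282 · 19.0/√176 = 1.84

CI: (113.9 - 1.84, 113.9 + 1.84) = (112.06, 115.74)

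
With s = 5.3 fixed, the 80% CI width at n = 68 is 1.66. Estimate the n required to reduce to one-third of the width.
n ≈ 612

CI width ∝ 1/√n
To reduce width by factor 3, need √n to grow by 3 → need 3² = 9 times as many samples.

Current: n = 68, width = 1.66
New: n = 612, width ≈ 0.55

Width reduced by factor of 1.66/0.55 = 3.02.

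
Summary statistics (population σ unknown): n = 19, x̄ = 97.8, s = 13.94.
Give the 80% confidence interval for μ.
(93.55, 102.05)

t-interval (σ unknown):
df = n - 1 = 18
t* = 1.330 for 80% confidence

Margin of error = t* · s/√n = 1.330 · 13.94/√19 = 4.25

CI: (93.55, 102.05)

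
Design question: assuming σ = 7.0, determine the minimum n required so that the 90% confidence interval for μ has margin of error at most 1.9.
n ≥ 37

For margin E ≤ 1.9:
n ≥ (z* · σ / E)²
n ≥ (1.645 · 7.0 / 1.9)²
n ≥ 36.73

Minimum n = 37 (rounding up)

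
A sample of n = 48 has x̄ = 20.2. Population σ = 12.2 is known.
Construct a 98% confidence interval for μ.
(16.10, 24.30)

z-interval (σ known):
z* = 2.326 for 98% confidence

Margin of error = z* · σ/√n = 2.326 · 12.2/√48 = 4.10

CI: (20.2 - 4.10, 20.2 + 4.10) = (16.10, 24.30)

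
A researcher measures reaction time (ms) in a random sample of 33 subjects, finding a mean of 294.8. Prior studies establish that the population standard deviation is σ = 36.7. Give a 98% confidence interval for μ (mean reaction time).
(279.94, 309.66)

z-interval (σ known):
z* = 2.326 for 98% confidence

Margin of error = z* · σ/√n = 2.326 · 36.7/√33 = 14.86

CI: (294.8 - 14.86, 294.8 + 14.86) = (279.94, 309.66)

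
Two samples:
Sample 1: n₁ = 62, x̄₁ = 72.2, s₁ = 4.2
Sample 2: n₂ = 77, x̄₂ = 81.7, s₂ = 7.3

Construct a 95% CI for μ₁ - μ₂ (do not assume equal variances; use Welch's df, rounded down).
(-11.46, -7.54)

Difference: x̄₁ - x̄₂ = -9.50
SE = √(s₁²/n₁ + s₂²/n₂) = √(4.2²/62 + 7.3²/77) = 0.9882
df = 125.01 → 125 (Welch–Satterthwaite, rounded down)
t* = 1.979

CI: -9.50 ± 1.979 · 0.9882 = -9.50 ± 1.96 = (-11.46, -7.54)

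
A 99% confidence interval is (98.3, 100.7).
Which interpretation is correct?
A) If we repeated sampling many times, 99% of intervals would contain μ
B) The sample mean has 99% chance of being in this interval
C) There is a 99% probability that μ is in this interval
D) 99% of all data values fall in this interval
A

A) Correct — this is the frequentist long-run coverage interpretation.
B) Wrong — x̄ is observed and sits in the interval by construction.
C) Wrong — μ is fixed; the randomness lives in the interval, not in μ.
D) Wrong — a CI is about the parameter μ, not individual data values.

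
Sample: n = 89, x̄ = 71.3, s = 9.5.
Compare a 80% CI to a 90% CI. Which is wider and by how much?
90% CI is wider by 0.75

df = 88
80% CI: t* = 1.291, (70.00, 72.60), width = 2 · t* · s/√n = 2.60
90% CI: t* = 1.662, (69.63, 72.97), width = 2 · t* · s/√n = 3.35

The 90% CI is wider by 3.35 - 2.60 = 0.75.
Higher confidence requires a wider interval.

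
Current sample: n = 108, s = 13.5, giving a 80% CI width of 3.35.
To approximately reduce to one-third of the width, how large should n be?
n ≈ 972

CI width ∝ 1/√n
To reduce width by factor 3, need √n to grow by 3 → need 3² = 9 times as many samples.

Current: n = 108, width = 3.35
New: n = 972, width ≈ 1.11

Width reduced by factor of 3.35/1.11 = 3.02.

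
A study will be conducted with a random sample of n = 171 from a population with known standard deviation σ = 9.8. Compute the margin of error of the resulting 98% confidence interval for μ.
Margin of error = 1.74

Margin of error = z* · σ/√n
= 2.326 · 9.8/√171
= 2.326 · 9.8/13.0767
= 1.74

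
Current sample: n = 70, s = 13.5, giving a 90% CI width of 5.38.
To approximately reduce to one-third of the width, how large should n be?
n ≈ 630

CI width ∝ 1/√n
To reduce width by factor 3, need √n to grow by 3 → need 3² = 9 times as many samples.

Current: n = 70, width = 5.38
New: n = 630, width ≈ 1.77

Width reduced by factor of 5.38/1.77 = 3.04.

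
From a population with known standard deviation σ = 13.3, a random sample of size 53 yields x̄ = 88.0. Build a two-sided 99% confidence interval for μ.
(83.29, 92.71)

z-interval (σ known):
z* = 2.576 for 99% confidence

Margin of error = z* · σ/√n = 2.576 · 13.3/√53 = 4.71

CI: (88.0 - 4.71, 88.0 + 4.71) = (83.29, 92.71)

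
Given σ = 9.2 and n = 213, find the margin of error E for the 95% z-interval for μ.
Margin of error = 1.24

Margin of error = z* · σ/√n
= 1.960 · 9.2/√213
= 1.960 · 9.2/14.5945
= 1.24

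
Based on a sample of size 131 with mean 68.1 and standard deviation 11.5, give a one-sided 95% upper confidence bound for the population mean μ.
μ ≤ 69.76

Upper bound (one-sided):
t* = 1.657 (one-sided for 95%)
Upper bound = x̄ + t* · s/√n = 68.1 + 1.657 · 11.5/√131 = 69.76

We are 95% confident that μ ≤ 69.76.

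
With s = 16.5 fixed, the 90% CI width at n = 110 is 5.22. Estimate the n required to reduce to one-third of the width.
n ≈ 990

CI width ∝ 1/√n
To reduce width by factor 3, need √n to grow by 3 → need 3² = 9 times as many samples.

Current: n = 110, width = 5.22
New: n = 990, width ≈ 1.73

Width reduced by factor of 5.22/1.73 = 3.02.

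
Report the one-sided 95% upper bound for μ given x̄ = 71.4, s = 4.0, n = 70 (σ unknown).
μ ≤ 72.20

Upper bound (one-sided):
t* = 1.667 (one-sided for 95%)
Upper bound = x̄ + t* · s/√n = 71.4 + 1.667 · 4.0/√70 = 72.20

We are 95% confident that μ ≤ 72.20.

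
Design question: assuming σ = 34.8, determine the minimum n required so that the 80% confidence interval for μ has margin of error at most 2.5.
n ≥ 319

For margin E ≤ 2.5:
n ≥ (z* · σ / E)²
n ≥ (1.282 · 34.8 / 2.5)²
n ≥ 318.46

Minimum n = 319 (rounding up)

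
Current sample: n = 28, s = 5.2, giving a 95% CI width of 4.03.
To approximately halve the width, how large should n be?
n ≈ 112

CI width ∝ 1/√n
To reduce width by factor 2, need √n to grow by 2 → need 2² = 4 times as many samples.

Current: n = 28, width = 4.03
New: n = 112, width ≈ 1.95

Width reduced by factor of 4.03/1.95 = 2.07.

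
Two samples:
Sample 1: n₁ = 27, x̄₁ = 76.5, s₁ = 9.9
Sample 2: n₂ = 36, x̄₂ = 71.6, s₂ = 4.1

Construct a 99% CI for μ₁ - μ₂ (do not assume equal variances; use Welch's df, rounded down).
(-0.64, 10.44)

Difference: x̄₁ - x̄₂ = 4.90
SE = √(s₁²/n₁ + s₂²/n₂) = √(9.9²/27 + 4.1²/36) = 2.0241
df = 32.72 → 32 (Welch–Satterthwaite, rounded down)
t* = 2.738

CI: 4.90 ± 2.738 · 2.0241 = 4.90 ± 5.54 = (-0.64, 10.44)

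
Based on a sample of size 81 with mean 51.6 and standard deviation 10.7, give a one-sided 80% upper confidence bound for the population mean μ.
μ ≤ 52.61

Upper bound (one-sided):
t* = 0.846 (one-sided for 80%)
Upper bound = x̄ + t* · s/√n = 51.6 + 0.846 · 10.7/√81 = 52.61

We are 80% confident that μ ≤ 52.61.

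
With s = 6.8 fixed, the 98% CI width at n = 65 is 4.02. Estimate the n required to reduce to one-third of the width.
n ≈ 585

CI width ∝ 1/√n
To reduce width by factor 3, need √n to grow by 3 → need 3² = 9 times as many samples.

Current: n = 65, width = 4.02
New: n = 585, width ≈ 1.31

Width reduced by factor of 4.02/1.31 = 3.07.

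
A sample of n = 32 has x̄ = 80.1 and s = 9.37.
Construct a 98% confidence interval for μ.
(76.04, 84.16)

t-interval (σ unknown):
df = n - 1 = 31
t* = 2.453 for 98% confidence

Margin of error = t* · s/√n = 2.453 · 9.37/√32 = 4.06

CI: (76.04, 84.16)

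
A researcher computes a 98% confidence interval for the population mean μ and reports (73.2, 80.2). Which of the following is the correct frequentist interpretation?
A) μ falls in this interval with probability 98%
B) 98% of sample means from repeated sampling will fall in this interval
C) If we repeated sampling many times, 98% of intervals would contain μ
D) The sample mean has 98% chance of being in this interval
C

A) Wrong — μ is fixed; the randomness lives in the interval, not in μ.
B) Wrong — coverage applies to intervals containing μ, not to future x̄ values.
C) Correct — this is the frequentist long-run coverage interpretation.
D) Wrong — x̄ is observed and sits in the interval by construction.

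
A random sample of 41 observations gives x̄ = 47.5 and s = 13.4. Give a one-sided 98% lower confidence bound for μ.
μ ≥ 43.06

Lower bound (one-sided):
t* = 2.123 (one-sided for 98%)
Lower bound = x̄ - t* · s/√n = 47.5 - 2.123 · 13.4/√41 = 43.06

We are 98% confident that μ ≥ 43.06.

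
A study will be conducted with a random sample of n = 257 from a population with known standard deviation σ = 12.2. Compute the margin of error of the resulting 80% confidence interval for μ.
Margin of error = 0.98

Margin of error = z* · σ/√n
= 1.282 · 12.2/√257
= 1.282 · 12.2/16.0312
= 0.98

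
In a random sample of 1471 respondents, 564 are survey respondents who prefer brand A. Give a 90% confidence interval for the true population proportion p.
(0.363, 0.404)

Proportion CI:
p̂ = 564/1471 = 0.38341
SE = √(p̂(1-p̂)/n) = √(0.38341 · 0.61659 / 1471) = 0.01268

z* = 1.645
Margin = z* · SE = 1.645 · 0.01268 = 0.0209

CI: 0.38341 ± 0.0209 = (0.363, 0.404)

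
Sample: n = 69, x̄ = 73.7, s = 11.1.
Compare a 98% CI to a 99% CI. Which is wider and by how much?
99% CI is wider by 0.71

df = 68
98% CI: t* = 2.382, (70.52, 76.88), width = 2 · t* · s/√n = 6.37
99% CI: t* = 2.650, (70.16, 77.24), width = 2 · t* · s/√n = 7.08

The 99% CI is wider by 7.08 - 6.37 = 0.71.
Higher confidence requires a wider interval.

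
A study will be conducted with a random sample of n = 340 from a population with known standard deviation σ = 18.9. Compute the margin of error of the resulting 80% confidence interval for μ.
Margin of error = 1.31

Margin of error = z* · σ/√n
= 1.282 · 18.9/√340
= 1.282 · 18.9/18.4391
= 1.31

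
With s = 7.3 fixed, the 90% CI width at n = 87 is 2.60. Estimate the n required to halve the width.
n ≈ 348

CI width ∝ 1/√n
To reduce width by factor 2, need √n to grow by 2 → need 2² = 4 times as many samples.

Current: n = 87, width = 2.60
New: n = 348, width ≈ 1.29

Width reduced by factor of 2.60/1.29 = 2.02.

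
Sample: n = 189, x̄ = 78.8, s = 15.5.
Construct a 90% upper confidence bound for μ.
μ ≤ 80.25

Upper bound (one-sided):
t* = 1.286 (one-sided for 90%)
Upper bound = x̄ + t* · s/√n = 78.8 + 1.286 · 15.5/√189 = 80.25

We are 90% confident that μ ≤ 80.25.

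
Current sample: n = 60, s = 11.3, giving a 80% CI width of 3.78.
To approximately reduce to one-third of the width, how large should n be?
n ≈ 540

CI width ∝ 1/√n
To reduce width by factor 3, need √n to grow by 3 → need 3² = 9 times as many samples.

Current: n = 60, width = 3.78
New: n = 540, width ≈ 1.25

Width reduced by factor of 3.78/1.25 = 3.02.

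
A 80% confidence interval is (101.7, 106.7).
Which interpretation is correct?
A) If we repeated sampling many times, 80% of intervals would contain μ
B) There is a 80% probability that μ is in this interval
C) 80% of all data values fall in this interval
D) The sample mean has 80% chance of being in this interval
A

A) Correct — this is the frequentist long-run coverage interpretation.
B) Wrong — μ is fixed; the randomness lives in the interval, not in μ.
C) Wrong — a CI is about the parameter μ, not individual data values.
D) Wrong — x̄ is observed and sits in the interval by construction.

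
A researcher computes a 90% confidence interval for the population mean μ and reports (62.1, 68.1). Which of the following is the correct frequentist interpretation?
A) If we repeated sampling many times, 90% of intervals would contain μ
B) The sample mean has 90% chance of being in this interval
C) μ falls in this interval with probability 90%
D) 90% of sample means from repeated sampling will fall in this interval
A

A) Correct — this is the frequentist long-run coverage interpretation.
B) Wrong — x̄ is observed and sits in the interval by construction.
C) Wrong — μ is fixed; the randomness lives in the interval, not in μ.
D) Wrong — coverage applies to intervals containing μ, not to future x̄ values.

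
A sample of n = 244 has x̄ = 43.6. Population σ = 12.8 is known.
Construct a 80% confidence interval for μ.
(42.55, 44.65)

z-interval (σ known):
z* = 1.282 for 80% confidence

Margin of error = z* · σ/√n = 1.282 · 12.8/√244 = 1.05

CI: (43.6 - 1.05, 43.6 + 1.05) = (42.55, 44.65)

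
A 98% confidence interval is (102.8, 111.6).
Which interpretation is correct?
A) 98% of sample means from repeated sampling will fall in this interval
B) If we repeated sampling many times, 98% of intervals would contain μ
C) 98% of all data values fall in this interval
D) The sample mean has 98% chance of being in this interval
B

A) Wrong — coverage applies to intervals containing μ, not to future x̄ values.
B) Correct — this is the frequentist long-run coverage interpretation.
C) Wrong — a CI is about the parameter μ, not individual data values.
D) Wrong — x̄ is observed and sits in the interval by construction.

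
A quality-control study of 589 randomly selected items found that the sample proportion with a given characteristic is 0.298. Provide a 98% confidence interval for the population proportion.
(0.254, 0.342)

Proportion CI:
SE = √(p̂(1-p̂)/n) = √(0.298 · 0.702 / 589) = 0.01885

z* = 2.326
Margin = z* · SE = 2.326 · 0.01885 = 0.0438

CI: 0.298 ± 0.0438 = (0.254, 0.342)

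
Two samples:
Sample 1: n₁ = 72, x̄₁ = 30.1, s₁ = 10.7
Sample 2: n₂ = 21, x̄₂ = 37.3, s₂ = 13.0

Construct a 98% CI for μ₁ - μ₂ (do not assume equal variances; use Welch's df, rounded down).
(-14.86, 0.46)

Difference: x̄₁ - x̄₂ = -7.20
SE = √(s₁²/n₁ + s₂²/n₂) = √(10.7²/72 + 13.0²/21) = 3.1045
df = 28.37 → 28 (Welch–Satterthwaite, rounded down)
t* = 2.467

CI: -7.20 ± 2.467 · 3.1045 = -7.20 ± 7.66 = (-14.86, 0.46)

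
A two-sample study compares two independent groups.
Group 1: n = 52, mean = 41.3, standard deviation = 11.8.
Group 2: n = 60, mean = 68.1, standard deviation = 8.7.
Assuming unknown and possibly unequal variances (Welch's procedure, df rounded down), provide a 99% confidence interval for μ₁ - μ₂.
(-32.02, -21.58)

Difference: x̄₁ - x̄₂ = -26.80
SE = √(s₁²/n₁ + s₂²/n₂) = √(11.8²/52 + 8.7²/60) = 1.9847
df = 92.61 → 92 (Welch–Satterthwaite, rounded down)
t* = 2.630

CI: -26.80 ± 2.630 · 1.9847 = -26.80 ± 5.22 = (-32.02, -21.58)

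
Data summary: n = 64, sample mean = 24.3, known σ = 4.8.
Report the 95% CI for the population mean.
(23.12, 25.48)

z-interval (σ known):
z* = 1.960 for 95% confidence

Margin of error = z* · σ/√n = 1.960 · 4.8/√64 = 1.18

CI: (24.3 - 1.18, 24.3 + 1.18) = (23.12, 25.48)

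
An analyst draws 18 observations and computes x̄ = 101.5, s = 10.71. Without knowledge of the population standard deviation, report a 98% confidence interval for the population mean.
(95.02, 107.98)

t-interval (σ unknown):
df = n - 1 = 17
t* = 2.567 for 98% confidence

Margin of error = t* · s/√n = 2.567 · 10.71/√18 = 6.48

CI: (95.02, 107.98)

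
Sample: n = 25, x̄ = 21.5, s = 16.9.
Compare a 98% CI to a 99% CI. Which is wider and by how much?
99% CI is wider by 2.06

df = 24
98% CI: t* = 2.492, (13.08, 29.92), width = 2 · t* · s/√n = 16.85
99% CI: t* = 2.797, (12.05, 30.95), width = 2 · t* · s/√n = 18.91

The 99% CI is wider by 18.91 - 16.85 = 2.06.
Higher confidence requires a wider interval.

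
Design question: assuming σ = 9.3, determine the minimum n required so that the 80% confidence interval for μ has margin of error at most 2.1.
n ≥ 33

For margin E ≤ 2.1:
n ≥ (z* · σ / E)²
n ≥ (1.282 · 9.3 / 2.1)²
n ≥ 32.23

Minimum n = 33 (rounding up)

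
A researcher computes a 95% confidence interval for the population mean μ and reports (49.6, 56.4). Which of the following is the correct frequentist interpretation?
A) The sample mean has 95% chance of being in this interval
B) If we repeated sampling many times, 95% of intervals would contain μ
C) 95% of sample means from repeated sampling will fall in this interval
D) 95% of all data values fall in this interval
B

A) Wrong — x̄ is observed and sits in the interval by construction.
B) Correct — this is the frequentist long-run coverage interpretation.
C) Wrong — coverage applies to intervals containing μ, not to future x̄ values.
D) Wrong — a CI is about the parameter μ, not individual data values.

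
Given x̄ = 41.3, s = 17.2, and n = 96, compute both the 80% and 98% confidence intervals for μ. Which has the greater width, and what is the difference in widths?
98% CI is wider by 3.78

df = 95
80% CI: t* = 1.291, (39.03, 43.57), width = 2 · t* · s/√n = 4.53
98% CI: t* = 2.366, (37.15, 45.45), width = 2 · t* · s/√n = 8.31

The 98% CI is wider by 8.31 - 4.53 = 3.78.
Higher confidence requires a wider interval.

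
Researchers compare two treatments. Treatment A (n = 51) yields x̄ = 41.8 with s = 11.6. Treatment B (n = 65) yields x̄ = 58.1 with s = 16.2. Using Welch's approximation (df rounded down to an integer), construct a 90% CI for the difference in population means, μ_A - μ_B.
(-20.58, -12.02)

Difference: x̄₁ - x̄₂ = -16.30
SE = √(s₁²/n₁ + s₂²/n₂) = √(11.6²/51 + 16.2²/65) = 2.5838
df = 113.14 → 113 (Welch–Satterthwaite, rounded down)
t* = 1.658

CI: -16.30 ± 1.658 · 2.5838 = -16.30 ± 4.28 = (-20.58, -12.02)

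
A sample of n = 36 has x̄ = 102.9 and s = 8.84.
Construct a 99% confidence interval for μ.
(98.89, 106.91)

t-interval (σ unknown):
df = n - 1 = 35
t* = 2.724 for 99% confidence

Margin of error = t* · s/√n = 2.724 · 8.84/√36 = 4.01

CI: (98.89, 106.91)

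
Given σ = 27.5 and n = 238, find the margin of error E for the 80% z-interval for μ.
Margin of error = 2.29

Margin of error = z* · σ/√n
= 1.282 · 27.5/√238
= 1.282 · 27.5/15.4272
= 2.29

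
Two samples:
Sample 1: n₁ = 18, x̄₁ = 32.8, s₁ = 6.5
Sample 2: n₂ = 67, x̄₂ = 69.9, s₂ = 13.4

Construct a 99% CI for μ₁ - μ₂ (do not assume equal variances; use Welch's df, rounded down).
(-43.07, -31.13)

Difference: x̄₁ - x̄₂ = -37.10
SE = √(s₁²/n₁ + s₂²/n₂) = √(6.5²/18 + 13.4²/67) = 2.2421
df = 58.38 → 58 (Welch–Satterthwaite, rounded down)
t* = 2.663

CI: -37.10 ± 2.663 · 2.2421 = -37.10 ± 5.97 = (-43.07, -31.13)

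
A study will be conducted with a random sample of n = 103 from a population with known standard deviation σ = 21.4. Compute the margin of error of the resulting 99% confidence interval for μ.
Margin of error = 5.43

Margin of error = z* · σ/√n
= 2.576 · 21.4/√103
= 2.576 · 21.4/10.1489
= 5.43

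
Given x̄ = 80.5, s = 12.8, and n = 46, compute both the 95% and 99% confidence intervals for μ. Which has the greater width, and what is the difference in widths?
99% CI is wider by 2.55

df = 45
95% CI: t* = 2.014, (76.70, 84.30), width = 2 · t* · s/√n = 7.60
99% CI: t* = 2.690, (75.42, 85.58), width = 2 · t* · s/√n = 10.15

The 99% CI is wider by 10.15 - 7.60 = 2.55.
Higher confidence requires a wider interval.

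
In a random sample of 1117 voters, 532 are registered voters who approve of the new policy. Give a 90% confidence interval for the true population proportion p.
(0.452, 0.501)

Proportion CI:
p̂ = 532/1117 = 0.47628
SE = √(p̂(1-p̂)/n) = √(0.47628 · 0.52372 / 1117) = 0.01494

z* = 1.645
Margin = z* · SE = 1.645 · 0.01494 = 0.0246

CI: 0.47628 ± 0.0246 = (0.452, 0.501)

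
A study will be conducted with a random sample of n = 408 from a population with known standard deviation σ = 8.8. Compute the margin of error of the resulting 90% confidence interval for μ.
Margin of error = 0.72

Margin of error = z* · σ/√n
= 1.645 · 8.8/√408
= 1.645 · 8.8/20.1990
= 0.72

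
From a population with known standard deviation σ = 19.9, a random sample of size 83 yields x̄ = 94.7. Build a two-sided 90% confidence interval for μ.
(91.11, 98.29)

z-interval (σ known):
z* = 1.645 for 90% confidence

Margin of error = z* · σ/√n = 1.645 · 19.9/√83 = 3.59

CI: (94.7 - 3.59, 94.7 + 3.59) = (91.11, 98.29)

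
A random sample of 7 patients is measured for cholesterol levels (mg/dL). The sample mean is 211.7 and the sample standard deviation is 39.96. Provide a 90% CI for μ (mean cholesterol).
(182.35, 241.05)

t-interval (σ unknown):
df = n - 1 = 6
t* = 1.943 for 90% confidence

Margin of error = t* · s/√n = 1.943 · 39.96/√7 = 29.35

CI: (182.35, 241.05)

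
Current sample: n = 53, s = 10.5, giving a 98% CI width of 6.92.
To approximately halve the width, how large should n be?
n ≈ 212

CI width ∝ 1/√n
To reduce width by factor 2, need √n to grow by 2 → need 2² = 4 times as many samples.

Current: n = 53, width = 6.92
New: n = 212, width ≈ 3.38

Width reduced by factor of 6.92/3.38 = 2.05.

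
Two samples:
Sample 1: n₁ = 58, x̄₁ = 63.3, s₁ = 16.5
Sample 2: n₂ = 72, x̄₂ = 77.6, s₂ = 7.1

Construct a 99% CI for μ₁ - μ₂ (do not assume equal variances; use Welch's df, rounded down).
(-20.44, -8.16)

Difference: x̄₁ - x̄₂ = -14.30
SE = √(s₁²/n₁ + s₂²/n₂) = √(16.5²/58 + 7.1²/72) = 2.3225
df = 73.95 → 73 (Welch–Satterthwaite, rounded down)
t* = 2.645

CI: -14.30 ± 2.645 · 2.3225 = -14.30 ± 6.14 = (-20.44, -8.16)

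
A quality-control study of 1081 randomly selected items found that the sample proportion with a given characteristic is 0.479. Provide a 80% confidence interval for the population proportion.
(0.460, 0.498)

Proportion CI:
SE = √(p̂(1-p̂)/n) = √(0.479 · 0.521 / 1081) = 0.01519

z* = 1.282
Margin = z* · SE = 1.282 · 0.01519 = 0.0195

CI: 0.479 ± 0.0195 = (0.460, 0.498)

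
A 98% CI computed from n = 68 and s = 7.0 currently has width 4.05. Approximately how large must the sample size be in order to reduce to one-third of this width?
n ≈ 612

CI width ∝ 1/√n
To reduce width by factor 3, need √n to grow by 3 → need 3² = 9 times as many samples.

Current: n = 68, width = 4.05
New: n = 612, width ≈ 1.32

Width reduced by factor of 4.05/1.32 = 3.07.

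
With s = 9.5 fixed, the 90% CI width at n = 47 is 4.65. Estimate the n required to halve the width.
n ≈ 188

CI width ∝ 1/√n
To reduce width by factor 2, need √n to grow by 2 → need 2² = 4 times as many samples.

Current: n = 47, width = 4.65
New: n = 188, width ≈ 2.29

Width reduced by factor of 4.65/2.29 = 2.03.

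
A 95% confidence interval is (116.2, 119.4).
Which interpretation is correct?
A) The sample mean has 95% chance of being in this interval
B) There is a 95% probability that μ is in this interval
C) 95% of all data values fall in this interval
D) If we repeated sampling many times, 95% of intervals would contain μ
D

A) Wrong — x̄ is observed and sits in the interval by construction.
B) Wrong — μ is fixed; the randomness lives in the interval, not in μ.
C) Wrong — a CI is about the parameter μ, not individual data values.
D) Correct — this is the frequentist long-run coverage interpretation.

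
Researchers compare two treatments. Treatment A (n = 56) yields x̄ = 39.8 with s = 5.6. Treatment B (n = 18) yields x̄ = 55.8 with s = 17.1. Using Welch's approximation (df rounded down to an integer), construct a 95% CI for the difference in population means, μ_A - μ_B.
(-24.61, -7.39)

Difference: x̄₁ - x̄₂ = -16.00
SE = √(s₁²/n₁ + s₂²/n₂) = √(5.6²/56 + 17.1²/18) = 4.0994
df = 18.19 → 18 (Welch–Satterthwaite, rounded down)
t* = 2.101

CI: -16.00 ± 2.101 · 4.0994 = -16.00 ± 8.61 = (-24.61, -7.39)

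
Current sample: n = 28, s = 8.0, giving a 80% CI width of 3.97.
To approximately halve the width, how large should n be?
n ≈ 112

CI width ∝ 1/√n
To reduce width by factor 2, need √n to grow by 2 → need 2² = 4 times as many samples.

Current: n = 28, width = 3.97
New: n = 112, width ≈ 1.95

Width reduced by factor of 3.97/1.95 = 2.04.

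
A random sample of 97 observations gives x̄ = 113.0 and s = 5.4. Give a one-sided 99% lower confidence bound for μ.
μ ≥ 111.70

Lower bound (one-sided):
t* = 2.366 (one-sided for 99%)
Lower bound = x̄ - t* · s/√n = 113.0 - 2.366 · 5.4/√97 = 111.70

We are 99% confident that μ ≥ 111.70.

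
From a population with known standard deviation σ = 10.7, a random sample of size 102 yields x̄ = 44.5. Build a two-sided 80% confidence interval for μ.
(43.14, 45.86)

z-interval (σ known):
z* = 1.282 for 80% confidence

Margin of error = z* · σ/√n = 1.282 · 10.7/√102 = 1.36

CI: (44.5 - 1.36, 44.5 + 1.36) = (43.14, 45.86)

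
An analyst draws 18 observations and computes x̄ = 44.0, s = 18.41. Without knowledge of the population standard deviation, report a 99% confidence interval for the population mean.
(31.42, 56.58)

t-interval (σ unknown):
df = n - 1 = 17
t* = 2.898 for 99% confidence

Margin of error = t* · s/√n = 2.898 · 18.41/√18 = 12.58

CI: (31.42, 56.58)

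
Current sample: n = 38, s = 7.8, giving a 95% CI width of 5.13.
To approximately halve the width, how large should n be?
n ≈ 152

CI width ∝ 1/√n
To reduce width by factor 2, need √n to grow by 2 → need 2² = 4 times as many samples.

Current: n = 38, width = 5.13
New: n = 152, width ≈ 2.50

Width reduced by factor of 5.13/2.50 = 2.05.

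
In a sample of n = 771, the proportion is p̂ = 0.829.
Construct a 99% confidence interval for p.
(0.794, 0.864)

Proportion CI:
SE = √(p̂(1-p̂)/n) = √(0.829 · 0.171 / 771) = 0.01356

z* = 2.576
Margin = z* · SE = 2.576 · 0.01356 = 0.0349

CI: 0.829 ± 0.0349 = (0.794, 0.864)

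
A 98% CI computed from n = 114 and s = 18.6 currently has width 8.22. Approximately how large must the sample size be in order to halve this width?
n ≈ 456

CI width ∝ 1/√n
To reduce width by factor 2, need √n to grow by 2 → need 2² = 4 times as many samples.

Current: n = 114, width = 8.22
New: n = 456, width ≈ 4.07

Width reduced by factor of 8.22/4.07 = 2.02.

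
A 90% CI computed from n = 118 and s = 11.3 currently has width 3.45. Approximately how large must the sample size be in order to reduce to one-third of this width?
n ≈ 1062

CI width ∝ 1/√n
To reduce width by factor 3, need √n to grow by 3 → need 3² = 9 times as many samples.

Current: n = 118, width = 3.45
New: n = 1062, width ≈ 1.14

Width reduced by factor of 3.45/1.14 = 3.03.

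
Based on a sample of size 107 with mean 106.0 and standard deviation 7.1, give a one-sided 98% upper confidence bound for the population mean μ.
μ ≤ 107.43

Upper bound (one-sided):
t* = 2.079 (one-sided for 98%)
Upper bound = x̄ + t* · s/√n = 106.0 + 2.079 · 7.1/√107 = 107.43

We are 98% confident that μ ≤ 107.43.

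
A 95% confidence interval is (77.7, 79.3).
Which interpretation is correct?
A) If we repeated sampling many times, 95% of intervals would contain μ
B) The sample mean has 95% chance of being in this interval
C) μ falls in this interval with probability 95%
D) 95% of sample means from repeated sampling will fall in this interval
A

A) Correct — this is the frequentist long-run coverage interpretation.
B) Wrong — x̄ is observed and sits in the interval by construction.
C) Wrong — μ is fixed; the randomness lives in the interval, not in μ.
D) Wrong — coverage applies to intervals containing μ, not to future x̄ values.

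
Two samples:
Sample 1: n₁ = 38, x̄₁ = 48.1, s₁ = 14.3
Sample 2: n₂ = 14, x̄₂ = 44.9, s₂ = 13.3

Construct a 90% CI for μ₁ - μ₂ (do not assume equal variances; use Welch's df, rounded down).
(-4.06, 10.46)

Difference: x̄₁ - x̄₂ = 3.20
SE = √(s₁²/n₁ + s₂²/n₂) = √(14.3²/38 + 13.3²/14) = 4.2446
df = 24.85 → 24 (Welch–Satterthwaite, rounded down)
t* = 1.711

CI: 3.20 ± 1.711 · 4.2446 = 3.20 ± 7.26 = (-4.06, 10.46)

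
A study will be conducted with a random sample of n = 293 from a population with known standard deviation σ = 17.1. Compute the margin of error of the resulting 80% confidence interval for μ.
Margin of error = 1.28

Margin of error = z* · σ/√n
= 1.282 · 17.1/√293
= 1.282 · 17.1/17.1172
= 1.28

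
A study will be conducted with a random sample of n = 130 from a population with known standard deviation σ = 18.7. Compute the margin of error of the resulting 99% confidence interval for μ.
Margin of error = 4.22

Margin of error = z* · σ/√n
= 2.576 · 18.7/√130
= 2.576 · 18.7/11.4018
= 4.22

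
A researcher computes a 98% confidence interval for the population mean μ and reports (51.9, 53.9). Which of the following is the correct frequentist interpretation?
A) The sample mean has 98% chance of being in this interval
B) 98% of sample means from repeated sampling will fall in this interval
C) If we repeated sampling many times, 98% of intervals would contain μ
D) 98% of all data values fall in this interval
C

A) Wrong — x̄ is observed and sits in the interval by construction.
B) Wrong — coverage applies to intervals containing μ, not to future x̄ values.
C) Correct — this is the frequentist long-run coverage interpretation.
D) Wrong — a CI is about the parameter μ, not individual data values.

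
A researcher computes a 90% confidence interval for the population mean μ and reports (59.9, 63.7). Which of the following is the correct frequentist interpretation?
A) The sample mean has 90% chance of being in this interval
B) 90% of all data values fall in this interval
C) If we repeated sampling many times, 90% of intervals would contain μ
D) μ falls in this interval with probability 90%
C

A) Wrong — x̄ is observed and sits in the interval by construction.
B) Wrong — a CI is about the parameter μ, not individual data values.
C) Correct — this is the frequentist long-run coverage interpretation.
D) Wrong — μ is fixed; the randomness lives in the interval, not in μ.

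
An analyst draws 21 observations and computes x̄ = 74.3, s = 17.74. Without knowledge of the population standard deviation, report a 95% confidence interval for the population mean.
(66.22, 82.38)

t-interval (σ unknown):
df = n - 1 = 20
t* = 2.086 for 95% confidence

Margin of error = t* · s/√n = 2.086 · 17.74/√21 = 8.08

CI: (66.22, 82.38)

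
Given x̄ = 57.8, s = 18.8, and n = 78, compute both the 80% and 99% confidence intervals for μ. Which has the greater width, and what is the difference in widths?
99% CI is wider by 5.74

df = 77
80% CI: t* = 1.293, (55.05, 60.55), width = 2 · t* · s/√n = 5.50
99% CI: t* = 2.641, (52.18, 63.42), width = 2 · t* · s/√n = 11.24

The 99% CI is wider by 11.24 - 5.50 = 5.74.
Higher confidence requires a wider interval.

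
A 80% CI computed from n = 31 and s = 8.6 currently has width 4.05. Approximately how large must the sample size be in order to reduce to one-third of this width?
n ≈ 279

CI width ∝ 1/√n
To reduce width by factor 3, need √n to grow by 3 → need 3² = 9 times as many samples.

Current: n = 31, width = 4.05
New: n = 279, width ≈ 1.32

Width reduced by factor of 4.05/1.32 = 3.07.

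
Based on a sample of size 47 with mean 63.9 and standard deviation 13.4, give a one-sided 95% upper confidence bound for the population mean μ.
μ ≤ 67.18

Upper bound (one-sided):
t* = 1.679 (one-sided for 95%)
Upper bound = x̄ + t* · s/√n = 63.9 + 1.679 · 13.4/√47 = 67.18

We are 95% confident that μ ≤ 67.18.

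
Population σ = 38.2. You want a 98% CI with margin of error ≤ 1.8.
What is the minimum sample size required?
n ≥ 2437

For margin E ≤ 1.8:
n ≥ (z* · σ / E)²
n ≥ (2.326 · 38.2 / 1.8)²
n ≥ 2436.69

Minimum n = 2437 (rounding up)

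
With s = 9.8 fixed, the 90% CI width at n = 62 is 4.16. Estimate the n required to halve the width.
n ≈ 248

CI width ∝ 1/√n
To reduce width by factor 2, need √n to grow by 2 → need 2² = 4 times as many samples.

Current: n = 62, width = 4.16
New: n = 248, width ≈ 2.05

Width reduced by factor of 4.16/2.05 = 2.03.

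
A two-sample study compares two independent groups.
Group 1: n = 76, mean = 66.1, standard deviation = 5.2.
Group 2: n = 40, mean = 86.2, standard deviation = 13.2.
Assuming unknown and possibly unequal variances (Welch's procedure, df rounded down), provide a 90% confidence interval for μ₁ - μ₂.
(-23.74, -16.46)

Difference: x̄₁ - x̄₂ = -20.10
SE = √(s₁²/n₁ + s₂²/n₂) = √(5.2²/76 + 13.2²/40) = 2.1707
df = 45.47 → 45 (Welch–Satterthwaite, rounded down)
t* = 1.679

CI: -20.10 ± 1.679 · 2.1707 = -20.10 ± 3.64 = (-23.74, -16.46)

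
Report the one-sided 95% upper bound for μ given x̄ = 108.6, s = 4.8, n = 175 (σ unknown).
μ ≤ 109.20

Upper bound (one-sided):
t* = 1.654 (one-sided for 95%)
Upper bound = x̄ + t* · s/√n = 108.6 + 1.654 · 4.8/√175 = 109.20

We are 95% confident that μ ≤ 109.20.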